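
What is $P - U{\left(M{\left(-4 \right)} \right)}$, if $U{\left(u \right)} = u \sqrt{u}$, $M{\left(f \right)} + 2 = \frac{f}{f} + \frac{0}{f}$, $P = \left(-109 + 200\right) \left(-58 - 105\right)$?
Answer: $-14833 + i \approx -14833.0 + 1.0 i$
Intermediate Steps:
$P = -14833$ ($P = 91 \left(-163\right) = -14833$)
$M{\left(f \right)} = -1$ ($M{\left(f \right)} = -2 + \left(\frac{f}{f} + \frac{0}{f}\right) = -2 + \left(1 + 0\right) = -2 + 1 = -1$)
$U{\left(u \right)} = u^{\frac{3}{2}}$
$P - U{\left(M{\left(-4 \right)} \right)} = -14833 - \left(-1\right)^{\frac{3}{2}} = -14833 - - i = -14833 + i$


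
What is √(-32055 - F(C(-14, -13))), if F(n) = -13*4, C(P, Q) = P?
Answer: I*√32003 ≈ 178.89*I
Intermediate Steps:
F(n) = -52
√(-32055 - F(C(-14, -13))) = √(-32055 - 1*(-52)) = √(-32055 + 52) = √(-32003) = I*√32003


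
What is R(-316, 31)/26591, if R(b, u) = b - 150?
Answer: -466/26591 ≈ -0.017525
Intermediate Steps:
R(b, u) = -150 + b
R(-316, 31)/26591 = (-150 - 316)/26591 = -466*1/26591 = -466/26591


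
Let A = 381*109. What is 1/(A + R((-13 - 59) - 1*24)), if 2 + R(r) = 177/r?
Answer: 32/1328805 ≈ 2.4082e-5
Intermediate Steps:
A = 41529
R(r) = -2 + 177/r
1/(A + R((-13 - 59) - 1*24)) = 1/(41529 + (-2 + 177/((-13 - 59) - 1*24))) = 1/(41529 + (-2 + 177/(-72 - 24))) = 1/(41529 + (-2 + 177/(-96))) = 1/(41529 + (-2 + 177*(-1/96))) = 1/(41529 + (-2 - 59/32)) = 1/(41529 - 123/32) = 1/(1328805/32) = 32/1328805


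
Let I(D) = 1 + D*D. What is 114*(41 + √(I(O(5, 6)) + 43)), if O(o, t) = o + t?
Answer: 4674 + 114*√165 ≈ 6138.4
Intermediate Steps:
I(D) = 1 + D²
114*(41 + √(I(O(5, 6)) + 43)) = 114*(41 + √((1 + (5 + 6)²) + 43)) = 114*(41 + √((1 + 11²) + 43)) = 114*(41 + √((1 + 121) + 43)) = 114*(41 + √(122 + 43)) = 114*(41 + √165) = 4674 + 114*√165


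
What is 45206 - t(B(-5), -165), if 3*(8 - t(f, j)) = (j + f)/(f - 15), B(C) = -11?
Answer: 1762810/39 ≈ 45200.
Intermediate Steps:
t(f, j) = 8 - (f + j)/(3*(-15 + f)) (t(f, j) = 8 - (j + f)/(3*(f - 15)) = 8 - (f + j)/(3*(-15 + f)))
45206 - t(B(-5), -165) = 45206 - (-360 - 1*(-165) + 23*(-11))/(3*(-15 - 11)) = 45206 - (-360 + 165 - 253)/(3*(-26)) = 45206 - (-1)*(-448)/(3*26) = 45206 - 1*224/39 = 45206 - 224/39 = 1762810/39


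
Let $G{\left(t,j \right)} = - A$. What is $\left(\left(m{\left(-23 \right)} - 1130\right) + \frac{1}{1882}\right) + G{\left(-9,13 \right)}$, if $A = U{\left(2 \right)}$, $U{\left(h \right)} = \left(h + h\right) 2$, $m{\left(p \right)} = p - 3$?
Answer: $- \frac{2190647}{1882} \approx -1164.0$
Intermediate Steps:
$m{\left(p \right)} = -3 + p$ ($m{\left(p \right)} = p - 3 = -3 + p$)
$U{\left(h \right)} = 4 h$ ($U{\left(h \right)} = 2 h 2 = 4 h$)
$A = 8$ ($A = 4 \cdot 2 = 8$)
$G{\left(t,j \right)} = -8$ ($G{\left(t,j \right)} = \left(-1\right) 8 = -8$)
$\left(\left(m{\left(-23 \right)} - 1130\right) + \frac{1}{1882}\right) + G{\left(-9,13 \right)} = \left(\left(\left(-3 - 23\right) - 1130\right) + \frac{1}{1882}\right) - 8 = \left(\left(-26 - 1130\right) + \frac{1}{1882}\right) - 8 = \left(-1156 + \frac{1}{1882}\right) - 8 = - \frac{2175591}{1882} - 8 = - \frac{2190647}{1882}$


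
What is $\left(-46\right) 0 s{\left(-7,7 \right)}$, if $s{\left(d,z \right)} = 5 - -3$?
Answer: $0$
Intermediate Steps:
$s{\left(d,z \right)} = 8$ ($s{\left(d,z \right)} = 5 + 3 = 8$)
$\left(-46\right) 0 s{\left(-7,7 \right)} = \left(-46\right) 0 \cdot 8 = 0 \cdot 8 = 0$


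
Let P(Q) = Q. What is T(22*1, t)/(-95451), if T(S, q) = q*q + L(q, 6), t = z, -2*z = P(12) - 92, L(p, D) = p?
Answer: -1640/95451 ≈ -0.017182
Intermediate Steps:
z = 40 (z = -(12 - 92)/2 = -½*(-80) = 40)
t = 40
T(S, q) = q + q² (T(S, q) = q*q + q = q² + q = q + q²)
T(22*1, t)/(-95451) = (40*(1 + 40))/(-95451) = (40*41)*(-1/95451) = 1640*(-1/95451) = -1640/95451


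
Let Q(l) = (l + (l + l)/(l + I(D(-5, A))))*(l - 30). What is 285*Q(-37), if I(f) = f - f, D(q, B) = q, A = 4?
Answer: 668325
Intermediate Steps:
I(f) = 0
Q(l) = (-30 + l)*(2 + l) (Q(l) = (l + (l + l)/(l + 0))*(l - 30) = (l + (2*l)/l)*(-30 + l) = (l + 2)*(-30 + l) = (2 + l)*(-30 + l) = (-30 + l)*(2 + l))
285*Q(-37) = 285*(-60 + (-37)² - 28*(-37)) = 285*(-60 + 1369 + 1036) = 285*2345 = 668325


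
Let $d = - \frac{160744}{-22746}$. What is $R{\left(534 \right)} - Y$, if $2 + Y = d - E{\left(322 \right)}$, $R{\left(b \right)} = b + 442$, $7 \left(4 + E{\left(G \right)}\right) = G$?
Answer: $\frac{11520088}{11373} \approx 1012.9$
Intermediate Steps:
$d = \frac{80372}{11373}$ ($d = \left(-160744\right) \left(- \frac{1}{22746}\right) = \frac{80372}{11373} \approx 7.0669$)
$E{\left(G \right)} = -4 + \frac{G}{7}$
$R{\left(b \right)} = 442 + b$
$Y = - \frac{420040}{11373}$ ($Y = -2 + \left(\frac{80372}{11373} - \left(-4 + \frac{1}{7} \cdot 322\right)\right) = -2 + \left(\frac{80372}{11373} - \left(-4 + 46\right)\right) = -2 + \left(\frac{80372}{11373} - 42\right) = -2 - \frac{397294}{11373} = - \frac{420040}{11373} \approx -36.933$)
$R{\left(534 \right)} - Y = \left(442 + 534\right) - - \frac{420040}{11373} = 976 + \frac{420040}{11373} = \frac{11520088}{11373}$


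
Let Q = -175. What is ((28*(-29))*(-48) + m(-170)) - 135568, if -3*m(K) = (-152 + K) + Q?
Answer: -289279/3 ≈ -96426.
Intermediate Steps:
m(K) = 109 - K/3 (m(K) = -((-152 + K) - 175)/3 = -(-327 + K)/3 = 109 - K/3)
((28*(-29))*(-48) + m(-170)) - 135568 = ((28*(-29))*(-48) + (109 - 1/3*(-170))) - 135568 = (-812*(-48) + (109 + 170/3)) - 135568 = (38976 + 497/3) - 135568 = 117425/3 - 135568 = -289279/3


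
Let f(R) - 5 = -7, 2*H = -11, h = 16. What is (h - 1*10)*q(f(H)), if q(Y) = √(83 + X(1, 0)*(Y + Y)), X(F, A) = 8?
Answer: 6*√51 ≈ 42.849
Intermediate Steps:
H = -11/2 (H = (½)*(-11) = -11/2 ≈ -5.5000)
f(R) = -2 (f(R) = 5 - 7 = -2)
q(Y) = √(83 + 16*Y) (q(Y) = √(83 + 8*(Y + Y)) = √(83 + 8*(2*Y)) = √(83 + 16*Y))
(h - 1*10)*q(f(H)) = (16 - 1*10)*√(83 + 16*(-2)) = (16 - 10)*√(83 - 32) = 6*√51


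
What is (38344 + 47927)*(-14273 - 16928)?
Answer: -2691741471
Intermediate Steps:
(38344 + 47927)*(-14273 - 16928) = 86271*(-31201) = -2691741471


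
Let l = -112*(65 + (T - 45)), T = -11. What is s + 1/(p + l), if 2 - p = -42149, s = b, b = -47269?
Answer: -1944788466/41143 ≈ -47269.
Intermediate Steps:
s = -47269
l = -1008 (l = -112*(65 + (-11 - 45)) = -112*(65 - 56) = -112*9 = -1008)
p = 42151 (p = 2 - 1*(-42149) = 2 + 42149 = 42151)
s + 1/(p + l) = -47269 + 1/(42151 - 1008) = -47269 + 1/41143 = -1944788466/41143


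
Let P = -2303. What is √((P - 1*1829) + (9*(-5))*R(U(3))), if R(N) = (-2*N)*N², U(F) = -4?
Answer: 2*I*√2473 ≈ 99.458*I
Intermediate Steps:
R(N) = -2*N³
√((P - 1*1829) + (9*(-5))*R(U(3))) = √((-2303 - 1*1829) + (9*(-5))*(-2*(-4)³)) = √((-2303 - 1829) - (-90)*(-64)) = √(-4132 - 45*128) = √(-4132 - 5760) = √(-9892) = 2*I*√2473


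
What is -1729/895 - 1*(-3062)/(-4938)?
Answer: -5639146/2209755 ≈ -2.5519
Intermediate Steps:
-1729/895 - 1*(-3062)/(-4938) = -1729*1/895 + 3062*(-1/4938) = -1729/895 - 1531/2469 = -5639146/2209755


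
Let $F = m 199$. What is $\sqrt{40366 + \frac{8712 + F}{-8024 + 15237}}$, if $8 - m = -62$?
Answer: $\frac{190 \sqrt{58180058}}{7213} \approx 200.92$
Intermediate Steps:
$m = 70$ ($m = 8 - -62 = 8 + 62 = 70$)
$F = 13930$ ($F = 70 \cdot 199 = 13930$)
$\sqrt{40366 + \frac{8712 + F}{-8024 + 15237}} = \sqrt{40366 + \frac{8712 + 13930}{-8024 + 15237}} = \sqrt{40366 + \frac{22642}{7213}} = \sqrt{\frac{291182600}{7213}} = \frac{190 \sqrt{58180058}}{7213}$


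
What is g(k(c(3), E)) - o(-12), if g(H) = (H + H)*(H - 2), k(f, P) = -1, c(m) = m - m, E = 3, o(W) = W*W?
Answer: -138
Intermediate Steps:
o(W) = W²
c(m) = 0
g(H) = 2*H*(-2 + H) (g(H) = (2*H)*(-2 + H) = 2*H*(-2 + H))
g(k(c(3), E)) - o(-12) = 2*(-1)*(-2 - 1) - 1*(-12)² = 2*(-1)*(-3) - 1*144 = 6 - 144 = -138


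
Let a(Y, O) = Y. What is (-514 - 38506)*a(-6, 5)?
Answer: 234120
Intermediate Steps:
(-514 - 38506)*a(-6, 5) = (-514 - 38506)*(-6) = -39020*(-6) = 234120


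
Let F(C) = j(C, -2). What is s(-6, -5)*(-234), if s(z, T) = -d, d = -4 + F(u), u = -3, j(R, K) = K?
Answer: -1404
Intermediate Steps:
F(C) = -2
d = -6 (d = -4 - 2 = -6)
s(z, T) = 6 (s(z, T) = -1*(-6) = 6)
s(-6, -5)*(-234) = 6*(-234) = -1404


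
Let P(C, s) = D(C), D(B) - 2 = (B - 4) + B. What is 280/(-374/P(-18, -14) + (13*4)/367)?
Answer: 1952440/69617 ≈ 28.045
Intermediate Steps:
D(B) = -2 + 2*B (D(B) = 2 + ((B - 4) + B) = 2 + ((-4 + B) + B) = 2 + (-4 + 2*B) = -2 + 2*B)
P(C, s) = -2 + 2*C
280/(-374/P(-18, -14) + (13*4)/367) = 280/(-374/(-2 + 2*(-18)) + (13*4)/367) = 280/(-374/(-2 - 36) + 52*(1/367)) = 280/(-374/(-38) + 52/367) = 280/(-374*(-1/38) + 52/367) = 280/(187/19 + 52/367) = 280/(69617/6973) = 280*(6973/69617) = 1952440/69617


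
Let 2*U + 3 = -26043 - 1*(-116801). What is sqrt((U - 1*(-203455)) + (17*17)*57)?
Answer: sqrt(1061222)/2 ≈ 515.08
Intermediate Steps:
U = 90755/2 (U = -3/2 + (-26043 - 1*(-116801))/2 = -3/2 + (-26043 + 116801)/2 = -3/2 + (1/2)*90758 = -3/2 + 45379 = 90755/2 ≈ 45378.)
sqrt((U - 1*(-203455)) + (17*17)*57) = sqrt((90755/2 - 1*(-203455)) + (17*17)*57) = sqrt((90755/2 + 203455) + 289*57) = sqrt(497665/2 + 16473) = sqrt(530611/2) = sqrt(1061222)/2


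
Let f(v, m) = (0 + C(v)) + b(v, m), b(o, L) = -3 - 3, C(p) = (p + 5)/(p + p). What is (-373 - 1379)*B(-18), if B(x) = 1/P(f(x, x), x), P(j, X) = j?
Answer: 63072/203 ≈ 310.70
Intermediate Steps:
C(p) = (5 + p)/(2*p) (C(p) = (5 + p)/((2*p)) = (5 + p)*(1/(2*p)) = (5 + p)/(2*p))
b(o, L) = -6
f(v, m) = -6 + (5 + v)/(2*v) (f(v, m) = (0 + (5 + v)/(2*v)) - 6 = (5 + v)/(2*v) - 6 = -6 + (5 + v)/(2*v))
B(x) = 2*x/(5 - 11*x) (B(x) = 1/((5 - 11*x)/(2*x)) = 2*x/(5 - 11*x))
(-373 - 1379)*B(-18) = (-373 - 1379)*(-2*(-18)/(-5 + 11*(-18))) = -(-3504)*(-18)/(-5 - 198) = -(-3504)*(-18)/(-203) = -(-3504)*(-18)*(-1)/203 = -1752*(-36/203) = 63072/203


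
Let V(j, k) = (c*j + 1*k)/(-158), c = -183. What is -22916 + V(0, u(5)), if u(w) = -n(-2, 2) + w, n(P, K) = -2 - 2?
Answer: -3620737/158 ≈ -22916.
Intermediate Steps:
n(P, K) = -4
u(w) = 4 + w (u(w) = -1*(-4) + w = 4 + w)
V(j, k) = -k/158 + 183*j/158 (V(j, k) = (-183*j + 1*k)/(-158) = (-183*j + k)*(-1/158) = (k - 183*j)*(-1/158) = -k/158 + 183*j/158)
-22916 + V(0, u(5)) = -22916 + (-(4 + 5)/158 + (183/158)*0) = -22916 + (-1/158*9 + 0) = -22916 + (-9/158 + 0) = -22916 - 9/158 = -3620737/158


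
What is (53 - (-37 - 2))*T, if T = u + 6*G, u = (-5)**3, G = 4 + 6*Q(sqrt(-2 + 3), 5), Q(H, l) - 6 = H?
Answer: 13892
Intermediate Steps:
Q(H, l) = 6 + H
G = 46 (G = 4 + 6*(6 + sqrt(-2 + 3)) = 4 + 6*(6 + sqrt(1)) = 4 + 6*(6 + 1) = 4 + 6*7 = 4 + 42 = 46)
u = -125
T = 151 (T = -125 + 6*46 = -125 + 276 = 151)
(53 - (-37 - 2))*T = (53 - (-37 - 2))*151 = (53 - 1*(-39))*151 = (53 + 39)*151 = 92*151 = 13892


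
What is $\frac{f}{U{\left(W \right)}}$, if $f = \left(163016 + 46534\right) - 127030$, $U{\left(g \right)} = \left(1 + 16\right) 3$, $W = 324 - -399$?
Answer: $\frac{82520}{51} \approx 1618.0$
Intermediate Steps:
$W = 723$ ($W = 324 + 399 = 723$)
$U{\left(g \right)} = 51$ ($U{\left(g \right)} = 17 \cdot 3 = 51$)
$f = 82520$ ($f = 209550 - 127030 = 82520$)
$\frac{f}{U{\left(W \right)}} = \frac{82520}{51}$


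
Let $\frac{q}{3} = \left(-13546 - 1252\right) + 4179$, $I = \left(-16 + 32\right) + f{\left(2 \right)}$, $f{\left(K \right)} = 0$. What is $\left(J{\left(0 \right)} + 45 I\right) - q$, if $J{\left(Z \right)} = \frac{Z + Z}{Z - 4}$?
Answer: $32577$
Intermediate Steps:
$J{\left(Z \right)} = \frac{2 Z}{-4 + Z}$
$I = 16$ ($I = \left(-16 + 32\right) + 0 = 16 + 0 = 16$)
$q = -31857$ ($q = 3 \left(\left(-13546 - 1252\right) + 4179\right) = 3 \left(-14798 + 4179\right) = 3 \left(-10619\right) = -31857$)
$\left(J{\left(0 \right)} + 45 I\right) - q = \left(2 \cdot 0 \frac{1}{-4 + 0} + 45 \cdot 16\right) - -31857 = \left(2 \cdot 0 \frac{1}{-4} + 720\right) + 31857 = \left(2 \cdot 0 \left(- \frac{1}{4}\right) + 720\right) + 31857 = \left(0 + 720\right) + 31857 = 720 + 31857 = 32577$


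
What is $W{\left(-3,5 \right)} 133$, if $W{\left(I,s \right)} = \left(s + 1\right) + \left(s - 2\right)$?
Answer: $1197$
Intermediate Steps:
$W{\left(I,s \right)} = -1 + 2 s$ ($W{\left(I,s \right)} = \left(1 + s\right) + \left(-2 + s\right) = -1 + 2 s$)
$W{\left(-3,5 \right)} 133 = \left(-1 + 2 \cdot 5\right) 133 = \left(-1 + 10\right) 133 = 9 \cdot 133 = 1197$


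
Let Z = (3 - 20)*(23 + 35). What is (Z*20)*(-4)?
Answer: 78880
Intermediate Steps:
Z = -986 (Z = -17*58 = -986)
(Z*20)*(-4) = -986*20*(-4) = -19720*(-4) = 78880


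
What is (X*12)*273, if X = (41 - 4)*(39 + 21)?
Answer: 7272720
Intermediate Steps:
X = 2220 (X = 37*60 = 2220)
(X*12)*273 = (2220*12)*273 = 26640*273 = 7272720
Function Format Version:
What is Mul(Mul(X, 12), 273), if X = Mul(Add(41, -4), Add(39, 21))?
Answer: 7272720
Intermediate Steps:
X = 2220 (X = Mul(37, 60) = 2220)
Mul(Mul(X, 12), 273) = Mul(Mul(2220, 12), 273) = Mul(26640, 273) = 7272720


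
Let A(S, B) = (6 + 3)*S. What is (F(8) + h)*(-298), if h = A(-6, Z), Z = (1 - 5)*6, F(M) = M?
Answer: 13708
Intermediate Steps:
Z = -24 (Z = -4*6 = -24)
A(S, B) = 9*S
h = -54 (h = 9*(-6) = -54)
(F(8) + h)*(-298) = (8 - 54)*(-298) = -46*(-298) = 13708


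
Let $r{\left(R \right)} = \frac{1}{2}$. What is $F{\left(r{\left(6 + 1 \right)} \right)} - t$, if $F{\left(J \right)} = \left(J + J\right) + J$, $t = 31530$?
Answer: $- \frac{63057}{2} \approx -31529.0$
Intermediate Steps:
$r{\left(R \right)} = \frac{1}{2}$
$F{\left(J \right)} = 3 J$ ($F{\left(J \right)} = 2 J + J = 3 J$)
$F{\left(r{\left(6 + 1 \right)} \right)} - t = 3 \cdot \frac{1}{2} - 31530 = \frac{3}{2} - 31530 = - \frac{63057}{2}$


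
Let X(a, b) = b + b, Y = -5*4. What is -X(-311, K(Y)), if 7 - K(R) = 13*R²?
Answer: 10386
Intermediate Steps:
Y = -20
K(R) = 7 - 13*R²
X(a, b) = 2*b
-X(-311, K(Y)) = -2*(7 - 13*(-20)²) = -2*(7 - 13*400) = -2*(7 - 5200) = -2*(-5193) = -1*(-10386) = 10386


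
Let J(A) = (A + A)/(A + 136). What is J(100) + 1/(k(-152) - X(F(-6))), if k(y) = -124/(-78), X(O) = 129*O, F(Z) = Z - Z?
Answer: 5401/3658 ≈ 1.4765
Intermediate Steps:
J(A) = 2*A/(136 + A) (J(A) = (2*A)/(136 + A) = 2*A/(136 + A))
F(Z) = 0
k(y) = 62/39 (k(y) = -124*(-1/78) = 62/39)
J(100) + 1/(k(-152) - X(F(-6))) = 2*100/(136 + 100) + 1/(62/39 - 129*0) = 2*100/236 + 1/(62/39 - 1*0) = 2*100*(1/236) + 1/(62/39 + 0) = 50/59 + 1/(62/39) = 50/59 + 39/62 = 5401/3658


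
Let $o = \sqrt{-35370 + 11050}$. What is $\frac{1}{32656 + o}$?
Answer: $\frac{2041}{66652416} - \frac{i \sqrt{95}}{66652416} \approx 3.0622 \cdot 10^{-5} - 1.4623 \cdot 10^{-7} i$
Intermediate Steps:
$o = 16 i \sqrt{95}$ ($o = \sqrt{-24320} = 16 i \sqrt{95} \approx 155.95 i$)
$\frac{1}{32656 + o} = \frac{1}{32656 + 16 i \sqrt{95}}$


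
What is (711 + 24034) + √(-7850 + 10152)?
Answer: 24745 + √2302 ≈ 24793.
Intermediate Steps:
(711 + 24034) + √(-7850 + 10152) = 24745 + √2302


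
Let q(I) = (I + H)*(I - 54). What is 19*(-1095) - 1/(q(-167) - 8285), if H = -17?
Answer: -673645096/32379 ≈ -20805.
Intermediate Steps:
q(I) = (-54 + I)*(-17 + I) (q(I) = (I - 17)*(I - 54) = (-17 + I)*(-54 + I) = (-54 + I)*(-17 + I))
19*(-1095) - 1/(q(-167) - 8285) = 19*(-1095) - 1/((918 + (-167)² - 71*(-167)) - 8285) = -20805 - 1/((918 + 27889 + 11857) - 8285) = -20805 - 1/(40664 - 8285) = -20805 - 1/32379 = -673645096/32379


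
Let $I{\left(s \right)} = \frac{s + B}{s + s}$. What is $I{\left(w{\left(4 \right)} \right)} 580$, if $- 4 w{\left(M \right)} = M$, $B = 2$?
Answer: $-290$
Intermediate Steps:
$w{\left(M \right)} = - \frac{M}{4}$
$I{\left(s \right)} = \frac{2 + s}{2 s}$ ($I{\left(s \right)} = \frac{s + 2}{s + s} = \frac{2 + s}{2 s}$)
$I{\left(w{\left(4 \right)} \right)} 580 = \frac{2 - 1}{2 \left(\left(- \frac{1}{4}\right) 4\right)} 580 = \frac{2 - 1}{2 \left(-1\right)} 580 = \frac{1}{2} \left(-1\right) 1 \cdot 580 = \left(- \frac{1}{2}\right) 580 = -290$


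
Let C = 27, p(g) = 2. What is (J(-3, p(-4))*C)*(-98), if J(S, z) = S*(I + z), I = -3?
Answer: -7938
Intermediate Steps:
J(S, z) = S*(-3 + z)
(J(-3, p(-4))*C)*(-98) = (-3*(-3 + 2)*27)*(-98) = (-3*(-1)*27)*(-98) = (3*27)*(-98) = 81*(-98) = -7938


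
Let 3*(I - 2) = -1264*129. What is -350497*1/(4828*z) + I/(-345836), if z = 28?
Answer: -4066686789/1669696208 ≈ -2.4356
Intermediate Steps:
I = -54350 (I = 2 + (-1264*129)/3 = 2 + (⅓)*(-163056) = 2 - 54352 = -54350)
-350497*1/(4828*z) + I/(-345836) = -350497/(4828*28) - 54350/(-345836) = -350497/135184 - 54350*(-1/345836) = -350497*1/135184 + 27175/172918 = -50071/19312 + 27175/172918 = -4066686789/1669696208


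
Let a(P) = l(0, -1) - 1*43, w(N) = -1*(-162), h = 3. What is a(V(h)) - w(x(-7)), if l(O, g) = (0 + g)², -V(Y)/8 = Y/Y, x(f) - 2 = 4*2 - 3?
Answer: -204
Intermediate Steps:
x(f) = 7 (x(f) = 2 + (4*2 - 3) = 2 + (8 - 3) = 2 + 5 = 7)
w(N) = 162
V(Y) = -8 (V(Y) = -8*Y/Y = -8*1 = -8)
l(O, g) = g²
a(P) = -42 (a(P) = (-1)² - 1*43 = 1 - 43 = -42)
a(V(h)) - w(x(-7)) = -42 - 1*162 = -42 - 162 = -204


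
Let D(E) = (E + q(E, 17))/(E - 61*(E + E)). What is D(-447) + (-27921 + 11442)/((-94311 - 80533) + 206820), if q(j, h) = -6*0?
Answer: -2025935/3869096 ≈ -0.52362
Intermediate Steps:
q(j, h) = 0
D(E) = -1/121 (D(E) = (E + 0)/(E - 61*(E + E)) = E/(E - 122*E) = E/((-121*E)) = E*(-1/(121*E)) = -1/121)
D(-447) + (-27921 + 11442)/((-94311 - 80533) + 206820) = -1/121 + (-27921 + 11442)/((-94311 - 80533) + 206820) = -1/121 - 16479/(-174844 + 206820) = -1/121 - 16479/31976 = -2025935/3869096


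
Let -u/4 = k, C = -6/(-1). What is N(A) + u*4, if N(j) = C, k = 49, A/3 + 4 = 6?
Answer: -778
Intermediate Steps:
A = 6 (A = -12 + 3*6 = -12 + 18 = 6)
C = 6 (C = -6*(-1) = 6)
u = -196 (u = -4*49 = -196)
N(j) = 6
N(A) + u*4 = 6 - 196*4 = 6 - 784 = -778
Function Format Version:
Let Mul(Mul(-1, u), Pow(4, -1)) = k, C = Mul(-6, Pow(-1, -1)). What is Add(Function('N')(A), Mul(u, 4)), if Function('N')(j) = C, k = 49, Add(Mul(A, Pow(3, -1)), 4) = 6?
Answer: -778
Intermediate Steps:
A = 6 (A = Add(-12, Mul(3, 6)) = Add(-12, 18) = 6)
C = 6 (C = Mul(-6, -1) = 6)
u = -196 (u = Mul(-4, 49) = -196)
Function('N')(j) = 6
Add(Function('N')(A), Mul(u, 4)) = Add(6, Mul(-196, 4)) = Add(6, -784) = -778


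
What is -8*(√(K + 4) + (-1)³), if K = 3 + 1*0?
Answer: 8 - 8*√7 ≈ -13.166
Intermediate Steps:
K = 3 (K = 3 + 0 = 3)
-8*(√(K + 4) + (-1)³) = -8*(√(3 + 4) + (-1)³) = -8*(√7 - 1) = -8*(-1 + √7) = 8 - 8*√7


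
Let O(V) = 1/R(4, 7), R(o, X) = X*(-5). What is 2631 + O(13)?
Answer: 92084/35 ≈ 2631.0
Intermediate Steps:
R(o, X) = -5*X
O(V) = -1/35 (O(V) = 1/(-5*7) = 1/(-35) = -1/35)
2631 + O(13) = 2631 - 1/35 = 92084/35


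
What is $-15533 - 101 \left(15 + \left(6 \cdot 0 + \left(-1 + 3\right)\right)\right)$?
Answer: $-17250$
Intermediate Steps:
$-15533 - 101 \left(15 + \left(6 \cdot 0 + \left(-1 + 3\right)\right)\right) = -15533 - 101 \left(15 + \left(0 + 2\right)\right) = -15533 - 101 \left(15 + 2\right) = -15533 - 101 \cdot 17 = -15533 - 1717 = -17250$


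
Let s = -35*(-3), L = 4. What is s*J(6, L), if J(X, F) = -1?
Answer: -105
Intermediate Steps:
s = 105 (s = -1*(-105) = 105)
s*J(6, L) = 105*(-1) = -105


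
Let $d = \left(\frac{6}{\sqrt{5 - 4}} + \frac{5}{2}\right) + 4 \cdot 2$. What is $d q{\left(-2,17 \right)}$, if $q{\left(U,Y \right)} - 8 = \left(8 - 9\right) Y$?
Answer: $- \frac{297}{2} \approx -148.5$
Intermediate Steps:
$q{\left(U,Y \right)} = 8 - Y$ ($q{\left(U,Y \right)} = 8 + \left(8 - 9\right) Y = 8 - Y$)
$d = \frac{33}{2}$ ($d = \left(\frac{6}{\sqrt{1}} + 5 \cdot \frac{1}{2}\right) + 8 = \left(\frac{6}{1} + \frac{5}{2}\right) + 8 = \left(6 \cdot 1 + \frac{5}{2}\right) + 8 = \left(6 + \frac{5}{2}\right) + 8 = \frac{17}{2} + 8 = \frac{33}{2} \approx 16.5$)
$d q{\left(-2,17 \right)} = \frac{33 \left(8 - 17\right)}{2} = \frac{33}{2} \left(-9\right) = - \frac{297}{2}$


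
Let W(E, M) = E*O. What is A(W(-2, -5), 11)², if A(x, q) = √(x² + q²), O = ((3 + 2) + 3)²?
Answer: 16505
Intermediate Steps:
O = 64 (O = (5 + 3)² = 8² = 64)
W(E, M) = 64*E (W(E, M) = E*64 = 64*E)
A(x, q) = √(q² + x²)
A(W(-2, -5), 11)² = (√(11² + (64*(-2))²))² = (√(121 + (-128)²))² = (√(121 + 16384))² = (√16505)² = 16505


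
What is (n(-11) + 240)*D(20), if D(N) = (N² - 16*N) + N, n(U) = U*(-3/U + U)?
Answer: 35800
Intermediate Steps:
n(U) = U*(U - 3/U)
D(N) = N² - 15*N
(n(-11) + 240)*D(20) = ((-3 + (-11)²) + 240)*(20*(-15 + 20)) = ((-3 + 121) + 240)*(20*5) = (118 + 240)*100 = 358*100 = 35800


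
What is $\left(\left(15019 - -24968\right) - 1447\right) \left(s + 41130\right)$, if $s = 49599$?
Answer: $3496695660$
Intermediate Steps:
$\left(\left(15019 - -24968\right) - 1447\right) \left(s + 41130\right) = \left(\left(15019 - -24968\right) - 1447\right) \left(49599 + 41130\right) = \left(\left(15019 + 24968\right) - 1447\right) 90729 = \left(39987 - 1447\right) 90729 = 38540 \cdot 90729 = 3496695660$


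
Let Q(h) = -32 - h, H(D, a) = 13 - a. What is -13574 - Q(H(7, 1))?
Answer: -13530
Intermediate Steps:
-13574 - Q(H(7, 1)) = -13574 - (-32 - (13 - 1*1)) = -13574 - (-32 - (13 - 1)) = -13574 - (-32 - 1*12) = -13574 - (-32 - 12) = -13574 - 1*(-44) = -13574 + 44 = -13530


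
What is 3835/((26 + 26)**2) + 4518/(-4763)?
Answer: 465341/990704 ≈ 0.46971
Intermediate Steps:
3835/((26 + 26)**2) + 4518/(-4763) = 3835/(52**2) + 4518*(-1/4763) = 3835/2704 - 4518/4763 = 3835*(1/2704) - 4518/4763 = 295/208 - 4518/4763 = 465341/990704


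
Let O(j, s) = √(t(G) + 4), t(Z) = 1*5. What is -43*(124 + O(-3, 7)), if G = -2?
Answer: -5461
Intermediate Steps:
t(Z) = 5
O(j, s) = 3 (O(j, s) = √(5 + 4) = √9 = 3)
-43*(124 + O(-3, 7)) = -43*(124 + 3) = -43*127 = -5461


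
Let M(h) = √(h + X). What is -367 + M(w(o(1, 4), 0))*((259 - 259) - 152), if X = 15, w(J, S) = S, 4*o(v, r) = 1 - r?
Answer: -367 - 152*√15 ≈ -955.69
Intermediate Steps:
o(v, r) = ¼ - r/4 (o(v, r) = (1 - r)/4 = ¼ - r/4)
M(h) = √(15 + h) (M(h) = √(h + 15) = √(15 + h))
-367 + M(w(o(1, 4), 0))*((259 - 259) - 152) = -367 + √(15 + 0)*((259 - 259) - 152) = -367 + √15*(0 - 152) = -367 + √15*(-152) = -367 - 152*√15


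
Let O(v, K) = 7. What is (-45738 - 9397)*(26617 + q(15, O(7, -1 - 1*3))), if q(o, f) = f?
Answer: -1467914240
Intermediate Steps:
(-45738 - 9397)*(26617 + q(15, O(7, -1 - 1*3))) = (-45738 - 9397)*(26617 + 7) = -55135*26624 = -1467914240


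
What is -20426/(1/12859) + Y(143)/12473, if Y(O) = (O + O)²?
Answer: -3276132328986/12473 ≈ -2.6266e+8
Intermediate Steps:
Y(O) = 4*O² (Y(O) = (2*O)² = 4*O²)
-20426/(1/12859) + Y(143)/12473 = -20426/(1/12859) + (4*143²)/12473 = -20426/1/12859 + (4*20449)*(1/12473) = -20426*12859 + 81796*(1/12473) = -262657934 + 81796/12473 = -3276132328986/12473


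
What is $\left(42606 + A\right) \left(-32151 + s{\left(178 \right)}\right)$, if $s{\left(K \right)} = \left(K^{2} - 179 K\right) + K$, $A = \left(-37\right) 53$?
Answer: $-1306777395$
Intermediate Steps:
$A = -1961$
$s{\left(K \right)} = K^{2} - 178 K$
$\left(42606 + A\right) \left(-32151 + s{\left(178 \right)}\right) = \left(42606 - 1961\right) \left(-32151 + 178 \left(-178 + 178\right)\right) = 40645 \left(-32151 + 178 \cdot 0\right) = 40645 \left(-32151 + 0\right) = 40645 \left(-32151\right) = -1306777395$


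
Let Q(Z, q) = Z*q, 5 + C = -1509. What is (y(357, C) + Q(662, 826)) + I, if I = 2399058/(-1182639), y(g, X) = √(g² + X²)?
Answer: 215559599270/394213 + √2419645 ≈ 5.4837e+5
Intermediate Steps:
C = -1514 (C = -5 - 1509 = -1514)
y(g, X) = √(X² + g²)
I = -799686/394213 (I = 2399058*(-1/1182639) = -799686/394213 ≈ -2.0286)
(y(357, C) + Q(662, 826)) + I = (√((-1514)² + 357²) + 662*826) - 799686/394213 = (√(2292196 + 127449) + 546812) - 799686/394213 = (√2419645 + 546812) - 799686/394213 = (546812 + √2419645) - 799686/394213 = 215559599270/394213 + √2419645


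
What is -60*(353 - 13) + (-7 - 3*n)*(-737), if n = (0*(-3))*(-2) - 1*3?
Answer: -21874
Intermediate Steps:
n = -3 (n = 0*(-2) - 3 = 0 - 3 = -3)
-60*(353 - 13) + (-7 - 3*n)*(-737) = -60*(353 - 13) + (-7 - 3*(-3))*(-737) = -60*340 + (-7 + 9)*(-737) = -20400 + 2*(-737) = -20400 - 1474 = -21874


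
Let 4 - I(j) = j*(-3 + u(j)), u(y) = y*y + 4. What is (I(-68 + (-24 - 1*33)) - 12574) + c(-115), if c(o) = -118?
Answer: 1940562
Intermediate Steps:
u(y) = 4 + y**2 (u(y) = y**2 + 4 = 4 + y**2)
I(j) = 4 - j*(1 + j**2) (I(j) = 4 - j*(-3 + (4 + j**2)) = 4 - j*(1 + j**2))
(I(-68 + (-24 - 1*33)) - 12574) + c(-115) = ((4 - (-68 + (-24 - 1*33)) - (-68 + (-24 - 1*33))**3) - 12574) - 118 = ((4 - (-68 + (-24 - 33)) - (-68 + (-24 - 33))**3) - 12574) - 118 = ((4 - (-68 - 57) - (-68 - 57)**3) - 12574) - 118 = ((4 - 1*(-125) - 1*(-125)**3) - 12574) - 118 = ((4 + 125 - 1*(-1953125)) - 12574) - 118 = ((4 + 125 + 1953125) - 12574) - 118 = (1953254 - 12574) - 118 = 1940680 - 118 = 1940562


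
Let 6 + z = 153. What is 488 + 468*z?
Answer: 69284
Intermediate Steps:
z = 147 (z = -6 + 153 = 147)
488 + 468*z = 488 + 468*147 = 488 + 68796 = 69284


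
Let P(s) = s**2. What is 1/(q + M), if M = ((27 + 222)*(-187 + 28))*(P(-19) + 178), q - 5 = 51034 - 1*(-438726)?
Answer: -1/20849784 ≈ -4.7962e-8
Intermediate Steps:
q = 489765 (q = 5 + (51034 - 1*(-438726)) = 5 + (51034 + 438726) = 5 + 489760 = 489765)
M = -21339549 (M = ((27 + 222)*(-187 + 28))*((-19)**2 + 178) = (249*(-159))*(361 + 178) = -39591*539 = -21339549)
1/(q + M) = 1/(489765 - 21339549) = 1/(-20849784) = -1/20849784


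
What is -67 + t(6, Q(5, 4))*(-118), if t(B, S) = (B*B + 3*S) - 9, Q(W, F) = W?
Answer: -5023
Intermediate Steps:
t(B, S) = -9 + B² + 3*S (t(B, S) = (B² + 3*S) - 9 = -9 + B² + 3*S)
-67 + t(6, Q(5, 4))*(-118) = -67 + (-9 + 6² + 3*5)*(-118) = -67 + (-9 + 36 + 15)*(-118) = -67 + 42*(-118) = -67 - 4956 = -5023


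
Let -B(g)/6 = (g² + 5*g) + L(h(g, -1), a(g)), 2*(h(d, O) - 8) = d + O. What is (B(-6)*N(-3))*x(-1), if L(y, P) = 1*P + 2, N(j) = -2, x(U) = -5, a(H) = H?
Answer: -120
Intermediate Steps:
h(d, O) = 8 + O/2 + d/2 (h(d, O) = 8 + (d + O)/2 = 8 + (O + d)/2 = 8 + (O/2 + d/2) = 8 + O/2 + d/2)
L(y, P) = 2 + P (L(y, P) = P + 2 = 2 + P)
B(g) = -12 - 36*g - 6*g² (B(g) = -6*((g² + 5*g) + (2 + g)) = -6*(2 + g² + 6*g) = -12 - 36*g - 6*g²)
(B(-6)*N(-3))*x(-1) = ((-12 - 36*(-6) - 6*(-6)²)*(-2))*(-5) = ((-12 + 216 - 6*36)*(-2))*(-5) = ((-12 + 216 - 216)*(-2))*(-5) = -12*(-2)*(-5) = 24*(-5) = -120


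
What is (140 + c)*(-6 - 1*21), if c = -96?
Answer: -1188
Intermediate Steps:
(140 + c)*(-6 - 1*21) = (140 - 96)*(-6 - 1*21) = 44*(-6 - 21) = 44*(-27) = -1188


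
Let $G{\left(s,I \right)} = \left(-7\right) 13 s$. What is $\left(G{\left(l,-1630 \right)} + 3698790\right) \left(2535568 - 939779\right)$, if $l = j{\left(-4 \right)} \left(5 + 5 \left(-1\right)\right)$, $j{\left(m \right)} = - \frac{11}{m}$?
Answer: $5902488395310$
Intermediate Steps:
$l = 0$ ($l = - \frac{11}{-4} \left(5 + 5 \left(-1\right)\right) = \left(-11\right) \left(- \frac{1}{4}\right) \left(5 - 5\right) = \frac{11}{4} \cdot 0 = 0$)
$G{\left(s,I \right)} = - 91 s$
$\left(G{\left(l,-1630 \right)} + 3698790\right) \left(2535568 - 939779\right) = \left(\left(-91\right) 0 + 3698790\right) \left(2535568 - 939779\right) = \left(0 + 3698790\right) 1595789 = 3698790 \cdot 1595789 = 5902488395310$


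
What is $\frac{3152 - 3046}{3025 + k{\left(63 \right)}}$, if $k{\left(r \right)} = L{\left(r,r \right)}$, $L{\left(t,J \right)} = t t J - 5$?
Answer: $\frac{106}{253067} \approx 0.00041886$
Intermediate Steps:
$L{\left(t,J \right)} = -5 + J t^{2}$ ($L{\left(t,J \right)} = t^{2} J - 5 = J t^{2} - 5 = -5 + J t^{2}$)
$k{\left(r \right)} = -5 + r^{3}$ ($k{\left(r \right)} = -5 + r r^{2} = -5 + r^{3}$)
$\frac{3152 - 3046}{3025 + k{\left(63 \right)}} = \frac{3152 - 3046}{3025 - \left(5 - 63^{3}\right)} = \frac{106}{3025 + \left(-5 + 250047\right)} = \frac{106}{3025 + 250042} = \frac{106}{253067}$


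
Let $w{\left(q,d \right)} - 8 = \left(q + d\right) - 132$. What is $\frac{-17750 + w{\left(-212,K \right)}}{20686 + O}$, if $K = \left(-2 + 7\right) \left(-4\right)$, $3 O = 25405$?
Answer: $- \frac{54318}{87463} \approx -0.62104$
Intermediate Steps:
$O = \frac{25405}{3}$ ($O = \frac{1}{3} \cdot 25405 = \frac{25405}{3} \approx 8468.3$)
$K = -20$ ($K = 5 \left(-4\right) = -20$)
$w{\left(q,d \right)} = -124 + d + q$ ($w{\left(q,d \right)} = 8 - \left(132 - d - q\right) = 8 + \left(-132 + d + q\right) = -124 + d + q$)
$\frac{-17750 + w{\left(-212,K \right)}}{20686 + O} = \frac{-17750 - 356}{20686 + \frac{25405}{3}} = \frac{-17750 - 356}{\frac{87463}{3}} = \left(-18106\right) \frac{3}{87463} = - \frac{54318}{87463}$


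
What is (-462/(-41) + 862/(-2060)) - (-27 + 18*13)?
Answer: -8283421/42230 ≈ -196.15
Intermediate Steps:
(-462/(-41) + 862/(-2060)) - (-27 + 18*13) = (-462*(-1/41) + 862*(-1/2060)) - (-27 + 234) = (462/41 - 431/1030) - 1*207 = 458189/42230 - 207 = -8283421/42230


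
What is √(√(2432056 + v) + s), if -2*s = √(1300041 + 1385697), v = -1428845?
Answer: √(-2*√2685738 + 44*√8291)/2 ≈ 13.498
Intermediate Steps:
s = -√2685738/2 (s = -√(1300041 + 1385697)/2 = -√2685738/2 ≈ -819.41)
√(√(2432056 + v) + s) = √(√(2432056 - 1428845) - √2685738/2) = √(√1003211 - √2685738/2) = √(11*√8291 - √2685738/2)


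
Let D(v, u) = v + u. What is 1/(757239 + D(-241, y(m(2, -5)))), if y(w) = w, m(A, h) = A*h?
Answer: 1/756988 ≈ 1.3210e-6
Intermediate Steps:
D(v, u) = u + v
1/(757239 + D(-241, y(m(2, -5)))) = 1/(757239 + (2*(-5) - 241)) = 1/(757239 + (-10 - 241)) = 1/(757239 - 251) = 1/756988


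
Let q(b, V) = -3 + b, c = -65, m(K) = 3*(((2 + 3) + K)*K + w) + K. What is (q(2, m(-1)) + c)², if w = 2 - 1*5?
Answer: 4356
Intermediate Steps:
w = -3 (w = 2 - 5 = -3)
m(K) = -9 + K + 3*K*(5 + K) (m(K) = 3*(((2 + 3) + K)*K - 3) + K = 3*((5 + K)*K - 3) + K = 3*(K*(5 + K) - 3) + K = 3*(-3 + K*(5 + K)) + K = (-9 + 3*K*(5 + K)) + K = -9 + K + 3*K*(5 + K))
(q(2, m(-1)) + c)² = ((-3 + 2) - 65)² = (-1 - 65)² = (-66)² = 4356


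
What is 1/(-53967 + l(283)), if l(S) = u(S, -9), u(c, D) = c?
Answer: -1/53684 ≈ -1.8628e-5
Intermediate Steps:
l(S) = S
1/(-53967 + l(283)) = 1/(-53967 + 283) = 1/(-53684) = -1/53684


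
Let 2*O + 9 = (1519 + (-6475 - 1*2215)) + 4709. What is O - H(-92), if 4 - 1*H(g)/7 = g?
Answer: -3815/2 ≈ -1907.5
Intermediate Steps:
H(g) = 28 - 7*g
O = -2471/2 (O = -9/2 + ((1519 + (-6475 - 1*2215)) + 4709)/2 = -9/2 + ((1519 + (-6475 - 2215)) + 4709)/2 = -9/2 + ((1519 - 8690) + 4709)/2 = -9/2 + (-7171 + 4709)/2 = -9/2 + (1/2)*(-2462) = -9/2 - 1231 = -2471/2 ≈ -1235.5)
O - H(-92) = -2471/2 - (28 - 7*(-92)) = -2471/2 - (28 + 644) = -2471/2 - 1*672 = -2471/2 - 672 = -3815/2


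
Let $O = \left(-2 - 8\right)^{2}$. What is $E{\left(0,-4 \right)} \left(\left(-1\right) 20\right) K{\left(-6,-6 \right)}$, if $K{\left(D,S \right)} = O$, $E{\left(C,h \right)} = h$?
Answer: $8000$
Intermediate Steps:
$O = 100$ ($O = \left(-2 - 8\right)^{2} = \left(-10\right)^{2} = 100$)
$K{\left(D,S \right)} = 100$
$E{\left(0,-4 \right)} \left(\left(-1\right) 20\right) K{\left(-6,-6 \right)} = - 4 \left(\left(-1\right) 20\right) 100 = \left(-4\right) \left(-20\right) 100 = 80 \cdot 100 = 8000$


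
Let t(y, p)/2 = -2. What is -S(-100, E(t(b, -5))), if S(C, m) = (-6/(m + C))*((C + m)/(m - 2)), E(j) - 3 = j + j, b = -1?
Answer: -6/7 ≈ -0.85714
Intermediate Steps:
t(y, p) = -4 (t(y, p) = 2*(-2) = -4)
E(j) = 3 + 2*j (E(j) = 3 + (j + j) = 3 + 2*j)
S(C, m) = -6/(-2 + m) (S(C, m) = (-6/(C + m))*((C + m)/(-2 + m)) = -6/(-2 + m))
-S(-100, E(t(b, -5))) = -(-6)/(-2 + (3 + 2*(-4))) = -(-6)/(-2 + (3 - 8)) = -(-6)/(-2 - 5) = -(-6)/(-7) = -(-6)*(-1)/7 = -1*6/7 = -6/7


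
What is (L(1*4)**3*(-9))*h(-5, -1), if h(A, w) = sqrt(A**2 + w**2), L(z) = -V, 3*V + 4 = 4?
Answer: 0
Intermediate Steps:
V = 0 (V = -4/3 + (1/3)*4 = -4/3 + 4/3 = 0)
L(z) = 0 (L(z) = -1*0 = 0)
(L(1*4)**3*(-9))*h(-5, -1) = (0**3*(-9))*sqrt((-5)**2 + (-1)**2) = (0*(-9))*sqrt(25 + 1) = 0*sqrt(26) = 0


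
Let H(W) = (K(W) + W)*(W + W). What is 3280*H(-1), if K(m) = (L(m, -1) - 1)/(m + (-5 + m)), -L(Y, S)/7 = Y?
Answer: 85280/7 ≈ 12183.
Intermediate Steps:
L(Y, S) = -7*Y
K(m) = (-1 - 7*m)/(-5 + 2*m) (K(m) = (-7*m - 1)/(m + (-5 + m)) = (-1 - 7*m)/(-5 + 2*m))
H(W) = 2*W*(W + (-1 - 7*W)/(-5 + 2*W)) (H(W) = ((-1 - 7*W)/(-5 + 2*W) + W)*(W + W) = (W + (-1 - 7*W)/(-5 + 2*W))*(2*W) = 2*W*(W + (-1 - 7*W)/(-5 + 2*W)))
3280*H(-1) = 3280*(2*(-1)*(-1 - 12*(-1) + 2*(-1)²)/(-5 + 2*(-1))) = 3280*(2*(-1)*(-1 + 12 + 2*1)/(-5 - 2)) = 3280*(2*(-1)*(-1 + 12 + 2)/(-7)) = 3280*(2*(-1)*(-⅐)*13) = 3280*(26/7) = 85280/7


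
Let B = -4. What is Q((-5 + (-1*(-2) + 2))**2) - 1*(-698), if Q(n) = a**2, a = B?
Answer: 714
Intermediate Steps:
a = -4
Q(n) = 16 (Q(n) = (-4)**2 = 16)
Q((-5 + (-1*(-2) + 2))**2) - 1*(-698) = 16 - 1*(-698) = 16 + 698 = 714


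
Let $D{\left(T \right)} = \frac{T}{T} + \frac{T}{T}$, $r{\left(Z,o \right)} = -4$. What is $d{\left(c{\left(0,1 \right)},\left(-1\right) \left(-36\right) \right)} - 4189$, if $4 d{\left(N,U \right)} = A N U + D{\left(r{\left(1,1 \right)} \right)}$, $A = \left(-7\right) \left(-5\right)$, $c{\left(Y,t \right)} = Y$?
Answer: $- \frac{8377}{2} \approx -4188.5$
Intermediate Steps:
$D{\left(T \right)} = 2$ ($D{\left(T \right)} = 1 + 1 = 2$)
$A = 35$
$d{\left(N,U \right)} = \frac{1}{2} + \frac{35 N U}{4}$ ($d{\left(N,U \right)} = \frac{35 N U + 2}{4} = \frac{2 + 35 N U}{4} = \frac{1}{2} + \frac{35 N U}{4}$)
$d{\left(c{\left(0,1 \right)},\left(-1\right) \left(-36\right) \right)} - 4189 = \left(\frac{1}{2} + \frac{35}{4} \cdot 0 \left(\left(-1\right) \left(-36\right)\right)\right) - 4189 = \left(\frac{1}{2} + \frac{35}{4} \cdot 0 \cdot 36\right) - 4189 = \left(\frac{1}{2} + 0\right) - 4189 = \frac{1}{2} - 4189 = - \frac{8377}{2}$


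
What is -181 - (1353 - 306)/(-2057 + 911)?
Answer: -68793/382 ≈ -180.09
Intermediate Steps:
-181 - (1353 - 306)/(-2057 + 911) = -181 - 1047/(-1146) = -181 - 1047*(-1)/1146 = -181 - 1*(-349/382) = -181 + 349/382 = -68793/382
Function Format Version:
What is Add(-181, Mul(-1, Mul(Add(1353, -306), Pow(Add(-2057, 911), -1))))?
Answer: Rational(-68793, 382) ≈ -180.09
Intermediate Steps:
Add(-181, Mul(-1, Mul(Add(1353, -306), Pow(Add(-2057, 911), -1)))) = Add(-181, Mul(-1, Mul(1047, Pow(-1146, -1)))) = Add(-181, Mul(-1, Mul(1047, Rational(-1, 1146)))) = Add(-181, Mul(-1, Rational(-349, 382))) = Add(-181, Rational(349, 382)) = Rational(-68793, 382)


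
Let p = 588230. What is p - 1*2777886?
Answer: -2189656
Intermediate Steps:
p - 1*2777886 = 588230 - 1*2777886 = 588230 - 2777886 = -2189656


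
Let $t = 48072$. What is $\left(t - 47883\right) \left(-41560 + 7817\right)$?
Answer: $-6377427$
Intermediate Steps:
$\left(t - 47883\right) \left(-41560 + 7817\right) = \left(48072 - 47883\right) \left(-41560 + 7817\right) = 189 \left(-33743\right) = -6377427$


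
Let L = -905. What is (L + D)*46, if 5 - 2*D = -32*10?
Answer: -34155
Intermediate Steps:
D = 325/2 (D = 5/2 - (-16)*10 = 5/2 - ½*(-320) = 5/2 + 160 = 325/2 ≈ 162.50)
(L + D)*46 = (-905 + 325/2)*46 = -1485/2*46 = -34155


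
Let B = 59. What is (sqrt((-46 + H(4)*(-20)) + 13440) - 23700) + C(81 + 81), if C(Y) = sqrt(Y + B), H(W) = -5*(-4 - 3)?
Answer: -23700 + sqrt(221) + sqrt(12694) ≈ -23572.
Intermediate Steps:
H(W) = 35 (H(W) = -5*(-7) = 35)
C(Y) = sqrt(59 + Y) (C(Y) = sqrt(Y + 59) = sqrt(59 + Y))
(sqrt((-46 + H(4)*(-20)) + 13440) - 23700) + C(81 + 81) = (sqrt((-46 + 35*(-20)) + 13440) - 23700) + sqrt(59 + (81 + 81)) = (sqrt((-46 - 700) + 13440) - 23700) + sqrt(59 + 162) = (sqrt(-746 + 13440) - 23700) + sqrt(221) = (sqrt(12694) - 23700) + sqrt(221) = (-23700 + sqrt(12694)) + sqrt(221) = -23700 + sqrt(221) + sqrt(12694)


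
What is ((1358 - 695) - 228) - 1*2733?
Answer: -2298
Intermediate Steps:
((1358 - 695) - 228) - 1*2733 = (663 - 228) - 2733 = 435 - 2733 = -2298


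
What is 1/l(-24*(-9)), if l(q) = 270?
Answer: 1/270 ≈ 0.0037037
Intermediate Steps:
1/l(-24*(-9)) = 1/270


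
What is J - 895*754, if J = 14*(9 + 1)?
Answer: -674690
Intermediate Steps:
J = 140 (J = 14*10 = 140)
J - 895*754 = 140 - 895*754 = 140 - 674830 = -674690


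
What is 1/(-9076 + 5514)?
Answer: -1/3562 ≈ -0.00028074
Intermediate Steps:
1/(-9076 + 5514) = 1/(-3562) = -1/3562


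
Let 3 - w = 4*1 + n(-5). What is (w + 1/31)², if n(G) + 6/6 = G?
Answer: 24336/961 ≈ 25.324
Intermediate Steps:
n(G) = -1 + G
w = 5 (w = 3 - (4*1 + (-1 - 5)) = 3 - (4 - 6) = 3 - 1*(-2) = 3 + 2 = 5)
(w + 1/31)² = (5 + 1/31)² = (156/31)² = 24336/961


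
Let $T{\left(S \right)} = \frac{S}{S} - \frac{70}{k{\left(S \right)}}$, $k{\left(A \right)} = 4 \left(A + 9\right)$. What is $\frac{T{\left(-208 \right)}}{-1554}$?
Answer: $- \frac{433}{618492} \approx -0.00070009$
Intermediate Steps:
$k{\left(A \right)} = 36 + 4 A$ ($k{\left(A \right)} = 4 \left(9 + A\right) = 36 + 4 A$)
$T{\left(S \right)} = 1 - \frac{70}{36 + 4 S}$ ($T{\left(S \right)} = \frac{S}{S} - \frac{70}{36 + 4 S} = 1 - \frac{70}{36 + 4 S}$)
$\frac{T{\left(-208 \right)}}{-1554} = \frac{\frac{1}{9 - 208} \left(- \frac{17}{2} - 208\right)}{-1554} = \frac{1}{-199} \left(- \frac{433}{2}\right) \left(- \frac{1}{1554}\right) = \left(- \frac{1}{199}\right) \left(- \frac{433}{2}\right) \left(- \frac{1}{1554}\right) = \frac{433}{398} \left(- \frac{1}{1554}\right) = - \frac{433}{618492}$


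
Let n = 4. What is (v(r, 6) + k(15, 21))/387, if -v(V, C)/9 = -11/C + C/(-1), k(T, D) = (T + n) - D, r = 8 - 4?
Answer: 137/774 ≈ 0.17700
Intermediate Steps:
r = 4
k(T, D) = 4 + T - D (k(T, D) = (T + 4) - D = (4 + T) - D = 4 + T - D)
v(V, C) = 9*C + 99/C (v(V, C) = -9*(-11/C + C/(-1)) = -9*(-11/C + C*(-1)) = -9*(-11/C - C) = -9*(-C - 11/C) = 9*C + 99/C)
(v(r, 6) + k(15, 21))/387 = ((9*6 + 99/6) + (4 + 15 - 1*21))/387 = ((54 + 99*(⅙)) + (4 + 15 - 21))*(1/387) = ((54 + 33/2) - 2)*(1/387) = (141/2 - 2)*(1/387) = (137/2)*(1/387) = 137/774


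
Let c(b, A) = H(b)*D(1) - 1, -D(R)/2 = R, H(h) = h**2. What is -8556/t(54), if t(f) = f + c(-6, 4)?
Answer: 8556/19 ≈ 450.32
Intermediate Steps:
D(R) = -2*R
c(b, A) = -1 - 2*b**2 (c(b, A) = b**2*(-2*1) - 1 = b**2*(-2) - 1 = -2*b**2 - 1 = -1 - 2*b**2)
t(f) = -73 + f (t(f) = f + (-1 - 2*(-6)**2) = f + (-1 - 2*36) = f + (-1 - 72) = f - 73 = -73 + f)
-8556/t(54) = -8556/(-73 + 54) = -8556/(-19) = -8556*(-1/19) = 8556/19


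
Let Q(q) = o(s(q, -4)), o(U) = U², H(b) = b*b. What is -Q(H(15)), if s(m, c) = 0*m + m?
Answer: -50625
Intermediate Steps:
H(b) = b²
s(m, c) = m (s(m, c) = 0 + m = m)
Q(q) = q²
-Q(H(15)) = -(15²)² = -1*225² = -1*50625 = -50625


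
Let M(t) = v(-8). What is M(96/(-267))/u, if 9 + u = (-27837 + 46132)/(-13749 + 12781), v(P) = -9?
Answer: 8712/27007 ≈ 0.32258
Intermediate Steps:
M(t) = -9
u = -27007/968 (u = -9 + (-27837 + 46132)/(-13749 + 12781) = -9 + 18295/(-968) = -9 + 18295*(-1/968) = -9 - 18295/968 = -27007/968 ≈ -27.900)
M(96/(-267))/u = -9/(-27007/968) = -9*(-968/27007) = 8712/27007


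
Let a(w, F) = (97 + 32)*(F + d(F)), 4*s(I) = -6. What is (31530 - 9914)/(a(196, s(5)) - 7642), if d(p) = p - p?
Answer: -43232/15671 ≈ -2.7587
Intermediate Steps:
s(I) = -3/2 (s(I) = (¼)*(-6) = -3/2)
d(p) = 0
a(w, F) = 129*F (a(w, F) = (97 + 32)*(F + 0) = 129*F)
(31530 - 9914)/(a(196, s(5)) - 7642) = (31530 - 9914)/(129*(-3/2) - 7642) = 21616/(-387/2 - 7642) = 21616/(-15671/2) = 21616*(-2/15671) = -43232/15671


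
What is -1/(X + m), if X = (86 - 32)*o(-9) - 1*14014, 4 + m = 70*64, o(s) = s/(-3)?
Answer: 1/9376 ≈ 0.00010666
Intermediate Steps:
o(s) = -s/3 (o(s) = s*(-1/3) = -s/3)
m = 4476 (m = -4 + 70*64 = -4 + 4480 = 4476)
X = -13852 (X = (86 - 32)*(-1/3*(-9)) - 1*14014 = 54*3 - 14014 = 162 - 14014 = -13852)
-1/(X + m) = -1/(-13852 + 4476) = -1/(-9376) = -1*(-1/9376) = 1/9376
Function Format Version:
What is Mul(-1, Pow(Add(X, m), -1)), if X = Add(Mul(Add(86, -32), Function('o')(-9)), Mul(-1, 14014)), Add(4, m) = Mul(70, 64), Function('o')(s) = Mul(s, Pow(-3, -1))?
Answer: Rational(1, 9376) ≈ 0.00010666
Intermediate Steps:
Function('o')(s) = Mul(Rational(-1, 3), s) (Function('o')(s) = Mul(s, Rational(-1, 3)) = Mul(Rational(-1, 3), s))
m = 4476 (m = Add(-4, Mul(70, 64)) = Add(-4, 4480) = 4476)
X = -13852 (X = Add(Mul(Add(86, -32), Mul(Rational(-1, 3), -9)), Mul(-1, 14014)) = Add(Mul(54, 3), -14014) = Add(162, -14014) = -13852)
Mul(-1, Pow(Add(X, m), -1)) = Mul(-1, Pow(Add(-13852, 4476), -1)) = Mul(-1, Pow(-9376, -1)) = Mul(-1, Rational(-1, 9376)) = Rational(1, 9376)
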